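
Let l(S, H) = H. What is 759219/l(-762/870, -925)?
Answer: -759219/925 ≈ -820.78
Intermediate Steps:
759219/l(-762/870, -925) = 759219/(-925) = 759219*(-1/925) = -759219/925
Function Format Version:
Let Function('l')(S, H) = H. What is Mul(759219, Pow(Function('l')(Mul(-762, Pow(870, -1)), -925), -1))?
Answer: Rational(-759219, 925) ≈ -820.78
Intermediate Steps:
Mul(759219, Pow(Function('l')(Mul(-762, Pow(870, -1)), -925), -1)) = Mul(759219, Pow(-925, -1)) = Mul(759219, Rational(-1, 925)) = Rational(-759219, 925)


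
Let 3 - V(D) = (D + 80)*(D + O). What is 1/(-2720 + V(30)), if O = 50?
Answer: -1/11517 ≈ -8.6828e-5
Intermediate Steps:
V(D) = 3 - (50 + D)*(80 + D) (V(D) = 3 - (D + 80)*(D + 50) = 3 - (80 + D)*(50 + D) = 3 - (50 + D)*(80 + D))
1/(-2720 + V(30)) = 1/(-2720 + (-3997 - 1*30**2 - 130*30)) = 1/(-2720 + (-3997 - 1*900 - 3900)) = 1/(-2720 + (-3997 - 900 - 3900)) = 1/(-2720 - 8797) = 1/(-11517) = -1/11517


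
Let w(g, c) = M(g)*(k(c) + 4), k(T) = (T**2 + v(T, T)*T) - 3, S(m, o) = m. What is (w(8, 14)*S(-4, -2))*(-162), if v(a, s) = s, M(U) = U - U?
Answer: 0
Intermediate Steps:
M(U) = 0
k(T) = -3 + 2*T**2 (k(T) = (T**2 + T*T) - 3 = (T**2 + T**2) - 3 = 2*T**2 - 3 = -3 + 2*T**2)
w(g, c) = 0 (w(g, c) = 0*((-3 + 2*c**2) + 4) = 0*(1 + 2*c**2) = 0)
(w(8, 14)*S(-4, -2))*(-162) = (0*(-4))*(-162) = 0*(-162) = 0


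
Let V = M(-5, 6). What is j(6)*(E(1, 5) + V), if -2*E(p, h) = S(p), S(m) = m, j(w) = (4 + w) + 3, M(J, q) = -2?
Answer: -65/2 ≈ -32.500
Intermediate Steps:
j(w) = 7 + w
V = -2
E(p, h) = -p/2
j(6)*(E(1, 5) + V) = (7 + 6)*(-1/2*1 - 2) = 13*(-1/2 - 2) = 13*(-5/2) = -65/2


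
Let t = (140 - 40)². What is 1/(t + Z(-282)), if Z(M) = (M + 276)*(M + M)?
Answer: 1/13384 ≈ 7.4716e-5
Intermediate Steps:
t = 10000 (t = 100² = 10000)
Z(M) = 2*M*(276 + M) (Z(M) = (276 + M)*(2*M) = 2*M*(276 + M))
1/(t + Z(-282)) = 1/(10000 + 2*(-282)*(276 - 282)) = 1/(10000 + 2*(-282)*(-6)) = 1/(10000 + 3384) = 1/13384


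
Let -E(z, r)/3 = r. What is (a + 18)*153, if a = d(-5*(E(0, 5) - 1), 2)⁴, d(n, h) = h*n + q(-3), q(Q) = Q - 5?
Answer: 81670609602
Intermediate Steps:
E(z, r) = -3*r
q(Q) = -5 + Q
d(n, h) = -8 + h*n (d(n, h) = h*n + (-5 - 3) = h*n - 8 = -8 + h*n)
a = 533794816 (a = (-8 + 2*(-5*(-3*5 - 1)))⁴ = (-8 + 2*(-5*(-15 - 1)))⁴ = (-8 + 2*(-5*(-16)))⁴ = (-8 + 2*80)⁴ = (-8 + 160)⁴ = 152⁴ = 533794816)
(a + 18)*153 = (533794816 + 18)*153 = 533794834*153 = 81670609602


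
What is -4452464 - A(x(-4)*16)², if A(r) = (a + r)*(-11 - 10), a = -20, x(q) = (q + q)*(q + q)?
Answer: -448987520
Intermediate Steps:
x(q) = 4*q² (x(q) = (2*q)*(2*q) = 4*q²)
A(r) = 420 - 21*r (A(r) = (-20 + r)*(-11 - 10) = (-20 + r)*(-21) = 420 - 21*r)
-4452464 - A(x(-4)*16)² = -4452464 - (420 - 21*4*(-4)²*16)² = -4452464 - (420 - 21*4*16*16)² = -4452464 - (420 - 1344*16)² = -4452464 - (420 - 21*1024)² = -4452464 - (420 - 21504)² = -4452464 - 1*(-21084)² = -4452464 - 1*444535056 = -4452464 - 444535056 = -448987520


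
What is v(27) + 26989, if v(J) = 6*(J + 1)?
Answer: 27157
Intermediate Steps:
v(J) = 6 + 6*J (v(J) = 6*(1 + J) = 6 + 6*J)
v(27) + 26989 = (6 + 6*27) + 26989 = (6 + 162) + 26989 = 168 + 26989 = 27157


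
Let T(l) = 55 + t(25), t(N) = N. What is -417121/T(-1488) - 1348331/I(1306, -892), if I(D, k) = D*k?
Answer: -60727259589/11649520 ≈ -5212.9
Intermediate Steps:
T(l) = 80 (T(l) = 55 + 25 = 80)
-417121/T(-1488) - 1348331/I(1306, -892) = -417121/80 - 1348331/(1306*(-892)) = -417121*1/80 - 1348331/(-1164952) = -417121/80 - 1348331*(-1/1164952) = -417121/80 + 1348331/1164952 = -60727259589/11649520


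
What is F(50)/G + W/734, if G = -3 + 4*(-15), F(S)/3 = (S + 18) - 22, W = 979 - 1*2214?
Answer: -59699/15414 ≈ -3.8730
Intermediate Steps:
W = -1235 (W = 979 - 2214 = -1235)
F(S) = -12 + 3*S (F(S) = 3*((S + 18) - 22) = 3*((18 + S) - 22) = 3*(-4 + S) = -12 + 3*S)
G = -63 (G = -3 - 60 = -63)
F(50)/G + W/734 = (-12 + 3*50)/(-63) - 1235/734 = (-12 + 150)*(-1/63) - 1235*1/734 = 138*(-1/63) - 1235/734 = -46/21 - 1235/734 = -59699/15414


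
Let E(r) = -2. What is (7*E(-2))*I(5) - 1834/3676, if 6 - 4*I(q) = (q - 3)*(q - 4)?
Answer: -26649/1838 ≈ -14.499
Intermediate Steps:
I(q) = 3/2 - (-4 + q)*(-3 + q)/4 (I(q) = 3/2 - (q - 3)*(q - 4)/4 = 3/2 - (-3 + q)*(-4 + q)/4 = 3/2 - (-4 + q)*(-3 + q)/4)
(7*E(-2))*I(5) - 1834/3676 = (7*(-2))*(-3/2 - ¼*5² + (7/4)*5) - 1834/3676 = -14*(-3/2 - ¼*25 + 35/4) - 1834*1/3676 = -14*(-3/2 - 25/4 + 35/4) - 917/1838 = -14*1 - 917/1838 = -14 - 917/1838 = -26649/1838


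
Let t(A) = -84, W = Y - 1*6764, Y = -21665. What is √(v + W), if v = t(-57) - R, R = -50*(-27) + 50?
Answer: 13*I*√177 ≈ 172.95*I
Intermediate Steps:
W = -28429 (W = -21665 - 1*6764 = -21665 - 6764 = -28429)
R = 1400 (R = 1350 + 50 = 1400)
v = -1484 (v = -84 - 1*1400 = -84 - 1400 = -1484)
√(v + W) = √(-1484 - 28429) = √(-29913) = 13*I*√177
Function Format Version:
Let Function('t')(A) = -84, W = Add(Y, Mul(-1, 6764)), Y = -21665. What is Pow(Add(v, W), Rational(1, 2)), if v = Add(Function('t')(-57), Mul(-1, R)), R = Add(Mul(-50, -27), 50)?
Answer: Mul(13, I, Pow(177, Rational(1, 2))) ≈ Mul(172.95, I)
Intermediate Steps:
W = -28429 (W = Add(-21665, Mul(-1, 6764)) = Add(-21665, -6764) = -28429)
R = 1400 (R = Add(1350, 50) = 1400)
v = -1484 (v = Add(-84, Mul(-1, 1400)) = Add(-84, -1400) = -1484)
Pow(Add(v, W), Rational(1, 2)) = Pow(Add(-1484, -28429), Rational(1, 2)) = Pow(-29913, Rational(1, 2)) = Mul(13, I, Pow(177, Rational(1, 2)))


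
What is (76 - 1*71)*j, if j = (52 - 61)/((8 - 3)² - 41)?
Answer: 45/16 ≈ 2.8125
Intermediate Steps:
j = 9/16 (j = -9/(5² - 41) = -9/(25 - 41) = -9/(-16) = -9*(-1/16) = 9/16 ≈ 0.56250)
(76 - 1*71)*j = (76 - 1*71)*(9/16) = (76 - 71)*(9/16) = 5*(9/16) = 45/16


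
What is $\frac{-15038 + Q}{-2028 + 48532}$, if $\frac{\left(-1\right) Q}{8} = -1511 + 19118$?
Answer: $- \frac{77947}{23252} \approx -3.3523$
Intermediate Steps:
$Q = -140856$ ($Q = - 8 \left(-1511 + 19118\right) = \left(-8\right) 17607 = -140856$)
$\frac{-15038 + Q}{-2028 + 48532} = \frac{-15038 - 140856}{-2028 + 48532} = - \frac{155894}{46504} = \left(-155894\right) \frac{1}{46504} = - \frac{77947}{23252}$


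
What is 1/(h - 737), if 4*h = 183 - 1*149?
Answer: -2/1457 ≈ -0.0013727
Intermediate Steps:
h = 17/2 (h = (183 - 1*149)/4 = (183 - 149)/4 = (¼)*34 = 17/2 ≈ 8.5000)
1/(h - 737) = 1/(17/2 - 737) = 1/(-1457/2) = -2/1457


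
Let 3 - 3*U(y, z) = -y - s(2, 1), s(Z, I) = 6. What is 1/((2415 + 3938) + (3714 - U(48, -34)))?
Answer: 1/10048 ≈ 9.9522e-5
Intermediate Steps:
U(y, z) = 3 + y/3 (U(y, z) = 1 - (-y - 1*6)/3 = 1 - (-y - 6)/3 = 1 - (-6 - y)/3 = 1 + (2 + y/3) = 3 + y/3)
1/((2415 + 3938) + (3714 - U(48, -34))) = 1/((2415 + 3938) + (3714 - (3 + (1/3)*48))) = 1/(6353 + (3714 - (3 + 16))) = 1/(6353 + (3714 - 1*19)) = 1/(6353 + (3714 - 19)) = 1/(6353 + 3695) = 1/10048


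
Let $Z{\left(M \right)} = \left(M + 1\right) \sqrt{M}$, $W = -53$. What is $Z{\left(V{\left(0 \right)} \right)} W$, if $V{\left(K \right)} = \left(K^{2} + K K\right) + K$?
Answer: $0$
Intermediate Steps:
$V{\left(K \right)} = K + 2 K^{2}$ ($V{\left(K \right)} = \left(K^{2} + K^{2}\right) + K = 2 K^{2} + K = K + 2 K^{2}$)
$Z{\left(M \right)} = \sqrt{M} \left(1 + M\right)$ ($Z{\left(M \right)} = \left(1 + M\right) \sqrt{M} = \sqrt{M} \left(1 + M\right)$)
$Z{\left(V{\left(0 \right)} \right)} W = \sqrt{0 \left(1 + 2 \cdot 0\right)} \left(1 + 0 \left(1 + 2 \cdot 0\right)\right) \left(-53\right) = \sqrt{0 \left(1 + 0\right)} \left(1 + 0 \left(1 + 0\right)\right) \left(-53\right) = \sqrt{0 \cdot 1} \left(1 + 0 \cdot 1\right) \left(-53\right) = \sqrt{0} \left(1 + 0\right) \left(-53\right) = 0 \cdot 1 \left(-53\right) = 0 \left(-53\right) = 0$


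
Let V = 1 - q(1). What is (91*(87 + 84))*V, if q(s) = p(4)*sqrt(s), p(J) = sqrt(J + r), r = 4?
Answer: 15561 - 31122*sqrt(2) ≈ -28452.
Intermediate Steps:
p(J) = sqrt(4 + J) (p(J) = sqrt(J + 4) = sqrt(4 + J))
q(s) = 2*sqrt(2)*sqrt(s) (q(s) = sqrt(4 + 4)*sqrt(s) = sqrt(8)*sqrt(s) = (2*sqrt(2))*sqrt(s) = 2*sqrt(2)*sqrt(s))
V = 1 - 2*sqrt(2) (V = 1 - 2*sqrt(2)*sqrt(1) = 1 - 2*sqrt(2) ≈ -1.8284)
(91*(87 + 84))*V = (91*(87 + 84))*(1 - 2*sqrt(2)) = (91*171)*(1 - 2*sqrt(2)) = 15561*(1 - 2*sqrt(2)) = 15561 - 31122*sqrt(2)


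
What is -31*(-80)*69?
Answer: 171120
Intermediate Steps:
-31*(-80)*69 = 2480*69 = 171120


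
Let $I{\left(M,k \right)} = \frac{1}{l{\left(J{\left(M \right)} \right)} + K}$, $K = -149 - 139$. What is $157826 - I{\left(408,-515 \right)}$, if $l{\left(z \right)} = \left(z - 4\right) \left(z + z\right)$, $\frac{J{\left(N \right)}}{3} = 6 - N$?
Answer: $\frac{460572883631}{2918232} \approx 1.5783 \cdot 10^{5}$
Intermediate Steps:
$K = -288$
$J{\left(N \right)} = 18 - 3 N$ ($J{\left(N \right)} = 3 \left(6 - N\right) = 18 - 3 N$)
$l{\left(z \right)} = 2 z \left(-4 + z\right)$ ($l{\left(z \right)} = \left(-4 + z\right) 2 z = 2 z \left(-4 + z\right)$)
$I{\left(M,k \right)} = \frac{1}{-288 + 2 \left(14 - 3 M\right) \left(18 - 3 M\right)}$ ($I{\left(M,k \right)} = \frac{1}{2 \left(18 - 3 M\right) \left(-4 - \left(-18 + 3 M\right)\right) - 288} = \frac{1}{2 \left(18 - 3 M\right) \left(14 - 3 M\right) - 288} = \frac{1}{2 \left(14 - 3 M\right) \left(18 - 3 M\right) - 288} = \frac{1}{-288 + 2 \left(14 - 3 M\right) \left(18 - 3 M\right)}$)
$157826 - I{\left(408,-515 \right)} = 157826 - \frac{1}{6 \left(36 - 13056 + 3 \cdot 408^{2}\right)} = 157826 - \frac{1}{6 \left(36 - 13056 + 3 \cdot 166464\right)} = 157826 - \frac{1}{6 \left(36 - 13056 + 499392\right)} = 157826 - \frac{1}{6 \cdot 486372} = 157826 - \frac{1}{6} \cdot \frac{1}{486372} = 157826 - \frac{1}{2918232} = \frac{460572883631}{2918232}$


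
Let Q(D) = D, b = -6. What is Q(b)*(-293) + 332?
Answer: 2090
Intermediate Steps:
Q(b)*(-293) + 332 = -6*(-293) + 332 = 1758 + 332 = 2090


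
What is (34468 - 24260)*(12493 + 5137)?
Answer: 179967040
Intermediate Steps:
(34468 - 24260)*(12493 + 5137) = 10208*17630 = 179967040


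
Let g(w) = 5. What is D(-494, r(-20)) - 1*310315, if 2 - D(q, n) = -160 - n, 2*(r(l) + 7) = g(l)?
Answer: -620315/2 ≈ -3.1016e+5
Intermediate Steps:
r(l) = -9/2 (r(l) = -7 + (½)*5 = -7 + 5/2 = -9/2)
D(q, n) = 162 + n (D(q, n) = 2 - (-160 - n) = 2 + (160 + n) = 162 + n)
D(-494, r(-20)) - 1*310315 = (162 - 9/2) - 1*310315 = 315/2 - 310315 = -620315/2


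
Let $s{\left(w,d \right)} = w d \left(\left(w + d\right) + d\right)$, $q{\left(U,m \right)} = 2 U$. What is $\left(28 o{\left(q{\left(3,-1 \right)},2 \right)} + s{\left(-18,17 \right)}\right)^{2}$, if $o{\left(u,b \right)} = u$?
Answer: $22353984$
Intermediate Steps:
$s{\left(w,d \right)} = d w \left(w + 2 d\right)$ ($s{\left(w,d \right)} = d w \left(\left(d + w\right) + d\right) = d w \left(w + 2 d\right)$)
$\left(28 o{\left(q{\left(3,-1 \right)},2 \right)} + s{\left(-18,17 \right)}\right)^{2} = \left(28 \cdot 2 \cdot 3 + 17 \left(-18\right) \left(-18 + 2 \cdot 17\right)\right)^{2} = \left(28 \cdot 6 + 17 \left(-18\right) \left(-18 + 34\right)\right)^{2} = \left(168 + 17 \left(-18\right) 16\right)^{2} = \left(168 - 4896\right)^{2} = \left(-4728\right)^{2} = 22353984$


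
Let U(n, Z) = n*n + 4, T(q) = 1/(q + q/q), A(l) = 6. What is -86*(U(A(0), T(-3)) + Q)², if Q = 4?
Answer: -166496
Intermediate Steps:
T(q) = 1/(1 + q) (T(q) = 1/(q + 1) = 1/(1 + q))
U(n, Z) = 4 + n² (U(n, Z) = n² + 4 = 4 + n²)
-86*(U(A(0), T(-3)) + Q)² = -86*((4 + 6²) + 4)² = -86*((4 + 36) + 4)² = -86*(40 + 4)² = -86*44² = -86*1936 = -166496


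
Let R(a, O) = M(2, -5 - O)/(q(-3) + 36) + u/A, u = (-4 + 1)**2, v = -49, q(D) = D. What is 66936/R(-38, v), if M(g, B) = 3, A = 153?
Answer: 3129258/7 ≈ 4.4704e+5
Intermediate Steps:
u = 9 (u = (-3)**2 = 9)
R(a, O) = 28/187 (R(a, O) = 3/(-3 + 36) + 9/153 = 3/33 + 9*(1/153) = 3*(1/33) + 1/17 = 1/11 + 1/17 = 28/187)
66936/R(-38, v) = 66936/(28/187) = 66936*(187/28) = 3129258/7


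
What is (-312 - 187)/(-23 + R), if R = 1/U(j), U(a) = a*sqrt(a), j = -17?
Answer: 56386501/2598978 + 8483*I*sqrt(17)/2598978 ≈ 21.696 + 0.013458*I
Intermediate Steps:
U(a) = a**(3/2)
R = I*sqrt(17)/289 (R = 1/((-17)**(3/2)) = 1/(-17*I*sqrt(17)) = I*sqrt(17)/289 ≈ 0.014267*I)
(-312 - 187)/(-23 + R) = (-312 - 187)/(-23 + I*sqrt(17)/289) = -499/(-23 + I*sqrt(17)/289)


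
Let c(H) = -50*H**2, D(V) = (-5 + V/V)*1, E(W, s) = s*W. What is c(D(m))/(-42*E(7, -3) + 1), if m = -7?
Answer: -800/883 ≈ -0.90600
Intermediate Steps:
E(W, s) = W*s
D(V) = -4 (D(V) = (-5 + 1)*1 = -4*1 = -4)
c(D(m))/(-42*E(7, -3) + 1) = (-50*(-4)**2)/(-294*(-3) + 1) = (-50*16)/(-42*(-21) + 1) = -800/(882 + 1) = -800/883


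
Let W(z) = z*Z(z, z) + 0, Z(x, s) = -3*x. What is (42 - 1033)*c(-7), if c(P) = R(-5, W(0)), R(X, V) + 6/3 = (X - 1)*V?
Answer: 1982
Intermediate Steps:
W(z) = -3*z**2 (W(z) = z*(-3*z) + 0 = -3*z**2 + 0 = -3*z**2)
R(X, V) = -2 + V*(-1 + X) (R(X, V) = -2 + (X - 1)*V = -2 + (-1 + X)*V = -2 + V*(-1 + X))
c(P) = -2 (c(P) = -2 - (-3)*0**2 - 3*0**2*(-5) = -2 - (-3)*0 - 3*0*(-5) = -2 - 1*0 + 0*(-5) = -2 + 0 + 0 = -2)
(42 - 1033)*c(-7) = (42 - 1033)*(-2) = -991*(-2) = 1982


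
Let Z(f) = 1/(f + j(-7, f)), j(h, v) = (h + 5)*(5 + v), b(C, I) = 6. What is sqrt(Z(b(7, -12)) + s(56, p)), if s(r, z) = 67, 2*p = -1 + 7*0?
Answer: 3*sqrt(119)/4 ≈ 8.1815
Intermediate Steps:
j(h, v) = (5 + h)*(5 + v)
p = -1/2 (p = (-1 + 7*0)/2 = (-1 + 0)/2 = (1/2)*(-1) = -1/2 ≈ -0.50000)
Z(f) = 1/(-10 - f) (Z(f) = 1/(f + (25 + 5*(-7) + 5*f - 7*f)) = 1/(f + (25 - 35 + 5*f - 7*f)) = 1/(f + (-10 - 2*f)) = 1/(-10 - f))
sqrt(Z(b(7, -12)) + s(56, p)) = sqrt(-1/(10 + 6) + 67) = sqrt(-1/16 + 67) = sqrt(1071/16) = 3*sqrt(119)/4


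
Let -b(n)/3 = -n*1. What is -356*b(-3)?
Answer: 3204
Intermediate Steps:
b(n) = 3*n (b(n) = -3*(-n) = -(-3)*n = 3*n)
-356*b(-3) = -1068*(-3) = -356*(-9) = 3204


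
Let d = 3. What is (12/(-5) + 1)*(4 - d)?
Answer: -7/5 ≈ -1.4000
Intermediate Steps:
(12/(-5) + 1)*(4 - d) = (12/(-5) + 1)*(4 - 1*3) = (12*(-⅕) + 1)*(4 - 3) = (-12/5 + 1)*1 = -7/5*1 = -7/5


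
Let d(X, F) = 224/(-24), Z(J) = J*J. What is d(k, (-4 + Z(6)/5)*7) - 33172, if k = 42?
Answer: -99544/3 ≈ -33181.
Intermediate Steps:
Z(J) = J**2
d(X, F) = -28/3 (d(X, F) = 224*(-1/24) = -28/3)
d(k, (-4 + Z(6)/5)*7) - 33172 = -28/3 - 33172 = -99544/3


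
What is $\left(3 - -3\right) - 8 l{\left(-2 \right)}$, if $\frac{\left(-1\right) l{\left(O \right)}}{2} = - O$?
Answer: $38$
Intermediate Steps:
$l{\left(O \right)} = 2 O$ ($l{\left(O \right)} = - 2 \left(- O\right) = 2 O$)
$\left(3 - -3\right) - 8 l{\left(-2 \right)} = \left(3 - -3\right) - 8 \cdot 2 \left(-2\right) = \left(3 + 3\right) - -32 = 6 + 32 = 38$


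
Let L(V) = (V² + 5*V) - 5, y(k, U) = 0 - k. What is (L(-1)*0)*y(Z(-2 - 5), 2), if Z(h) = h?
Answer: 0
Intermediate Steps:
y(k, U) = -k
L(V) = -5 + V² + 5*V
(L(-1)*0)*y(Z(-2 - 5), 2) = ((-5 + (-1)² + 5*(-1))*0)*(-(-2 - 5)) = ((-5 + 1 - 5)*0)*(-1*(-7)) = -9*0*7 = 0*7 = 0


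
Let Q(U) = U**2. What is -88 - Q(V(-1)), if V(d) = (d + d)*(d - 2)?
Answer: -124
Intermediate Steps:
V(d) = 2*d*(-2 + d) (V(d) = (2*d)*(-2 + d) = 2*d*(-2 + d))
-88 - Q(V(-1)) = -88 - (2*(-1)*(-2 - 1))**2 = -88 - (2*(-1)*(-3))**2 = -88 - 1*6**2 = -88 - 1*36 = -88 - 36 = -124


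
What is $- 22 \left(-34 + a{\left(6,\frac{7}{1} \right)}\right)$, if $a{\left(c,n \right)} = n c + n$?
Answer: $-330$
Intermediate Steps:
$a{\left(c,n \right)} = n + c n$ ($a{\left(c,n \right)} = c n + n = n + c n$)
$- 22 \left(-34 + a{\left(6,\frac{7}{1} \right)}\right) = - 22 \left(-34 + \frac{7}{1} \left(1 + 6\right)\right) = - 22 \left(-34 + 7 \cdot 1 \cdot 7\right) = - 22 \left(-34 + 7 \cdot 7\right) = - 22 \left(-34 + 49\right) = \left(-22\right) 15 = -330$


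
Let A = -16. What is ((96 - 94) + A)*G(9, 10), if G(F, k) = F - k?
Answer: 14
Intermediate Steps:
((96 - 94) + A)*G(9, 10) = ((96 - 94) - 16)*(9 - 1*10) = (2 - 16)*(9 - 10) = -14*(-1) = 14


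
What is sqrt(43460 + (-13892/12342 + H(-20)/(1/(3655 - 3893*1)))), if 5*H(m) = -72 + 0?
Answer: 7*sqrt(7528587870)/2805 ≈ 216.53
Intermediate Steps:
H(m) = -72/5 (H(m) = (-72 + 0)/5 = (1/5)*(-72) = -72/5)
sqrt(43460 + (-13892/12342 + H(-20)/(1/(3655 - 3893*1)))) = sqrt(43460 + (-13892/12342 - 72/(5*(1/(3655 - 3893*1))))) = sqrt(43460 + (-13892*1/12342 - 72/(5*(1/(3655 - 3893))))) = sqrt(43460 + (-6946/6171 - 72/(5*(1/(-238))))) = sqrt(43460 + (-6946/6171 - 72/(5*(-1/238)))) = sqrt(43460 + (-6946/6171 - 72/5*(-238))) = sqrt(43460 + (-6946/6171 + 17136/5)) = sqrt(43460 + 105711526/30855) = sqrt(1446669826/30855) = 7*sqrt(7528587870)/2805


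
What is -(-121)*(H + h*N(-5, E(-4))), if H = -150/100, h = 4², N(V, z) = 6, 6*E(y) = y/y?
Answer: 22869/2 ≈ 11435.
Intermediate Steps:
E(y) = ⅙ (E(y) = (y/y)/6 = (⅙)*1 = ⅙)
h = 16
H = -3/2 (H = -150*1/100 = -3/2 ≈ -1.5000)
-(-121)*(H + h*N(-5, E(-4))) = -(-121)*(-3/2 + 16*6) = -(-121)*(-3/2 + 96) = -(-121)*189/2 = -1*(-22869/2) = 22869/2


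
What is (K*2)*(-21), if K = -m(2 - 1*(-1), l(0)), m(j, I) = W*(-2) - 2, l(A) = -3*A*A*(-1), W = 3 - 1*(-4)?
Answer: -672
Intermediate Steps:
W = 7 (W = 3 + 4 = 7)
l(A) = 3*A**2 (l(A) = -3*A**2*(-1) = 3*A**2)
m(j, I) = -16 (m(j, I) = 7*(-2) - 2 = -14 - 2 = -16)
K = 16 (K = -1*(-16) = 16)
(K*2)*(-21) = (16*2)*(-21) = 32*(-21) = -672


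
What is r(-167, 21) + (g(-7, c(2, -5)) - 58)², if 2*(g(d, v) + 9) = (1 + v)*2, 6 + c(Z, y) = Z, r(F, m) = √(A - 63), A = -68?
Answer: 4900 + I*√131 ≈ 4900.0 + 11.446*I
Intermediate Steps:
r(F, m) = I*√131 (r(F, m) = √(-68 - 63) = √(-131) = I*√131)
c(Z, y) = -6 + Z
g(d, v) = -8 + v (g(d, v) = -9 + ((1 + v)*2)/2 = -9 + (2 + 2*v)/2 = -9 + (1 + v) = -8 + v)
r(-167, 21) + (g(-7, c(2, -5)) - 58)² = I*√131 + ((-8 + (-6 + 2)) - 58)² = I*√131 + ((-8 - 4) - 58)² = I*√131 + (-12 - 58)² = I*√131 + (-70)² = I*√131 + 4900 = 4900 + I*√131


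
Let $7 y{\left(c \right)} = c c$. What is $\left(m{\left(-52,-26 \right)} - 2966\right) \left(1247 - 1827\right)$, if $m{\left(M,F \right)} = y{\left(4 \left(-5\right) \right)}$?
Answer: $\frac{11809960}{7} \approx 1.6871 \cdot 10^{6}$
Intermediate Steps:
$y{\left(c \right)} = \frac{c^{2}}{7}$ ($y{\left(c \right)} = \frac{c c}{7} = \frac{c^{2}}{7}$)
$m{\left(M,F \right)} = \frac{400}{7}$ ($m{\left(M,F \right)} = \frac{\left(4 \left(-5\right)\right)^{2}}{7} = \frac{\left(-20\right)^{2}}{7} = \frac{1}{7} \cdot 400 = \frac{400}{7}$)
$\left(m{\left(-52,-26 \right)} - 2966\right) \left(1247 - 1827\right) = \left(\frac{400}{7} - 2966\right) \left(1247 - 1827\right) = \left(- \frac{20362}{7}\right) \left(-580\right) = \frac{11809960}{7}$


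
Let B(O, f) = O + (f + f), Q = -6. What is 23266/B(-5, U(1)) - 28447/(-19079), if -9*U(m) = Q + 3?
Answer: -1331306231/248027 ≈ -5367.6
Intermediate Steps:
U(m) = ⅓ (U(m) = -(-6 + 3)/9 = -⅑*(-3) = ⅓)
B(O, f) = O + 2*f
23266/B(-5, U(1)) - 28447/(-19079) = 23266/(-5 + 2*(⅓)) - 28447/(-19079) = 23266/(-5 + ⅔) - 28447*(-1/19079) = 23266/(-13/3) + 28447/19079 = 23266*(-3/13) + 28447/19079 = -69798/13 + 28447/19079 = -1331306231/248027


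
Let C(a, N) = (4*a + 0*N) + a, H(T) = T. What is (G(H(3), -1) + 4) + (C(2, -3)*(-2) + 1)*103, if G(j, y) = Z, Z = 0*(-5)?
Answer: -1953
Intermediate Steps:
Z = 0
G(j, y) = 0
C(a, N) = 5*a (C(a, N) = (4*a + 0) + a = 4*a + a = 5*a)
(G(H(3), -1) + 4) + (C(2, -3)*(-2) + 1)*103 = (0 + 4) + ((5*2)*(-2) + 1)*103 = 4 + (10*(-2) + 1)*103 = 4 + (-20 + 1)*103 = 4 - 19*103 = 4 - 1957 = -1953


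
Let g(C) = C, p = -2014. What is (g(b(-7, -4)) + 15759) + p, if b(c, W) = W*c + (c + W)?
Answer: 13762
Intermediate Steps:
b(c, W) = W + c + W*c (b(c, W) = W*c + (W + c) = W + c + W*c)
(g(b(-7, -4)) + 15759) + p = ((-4 - 7 - 4*(-7)) + 15759) - 2014 = ((-4 - 7 + 28) + 15759) - 2014 = (17 + 15759) - 2014 = 15776 - 2014 = 13762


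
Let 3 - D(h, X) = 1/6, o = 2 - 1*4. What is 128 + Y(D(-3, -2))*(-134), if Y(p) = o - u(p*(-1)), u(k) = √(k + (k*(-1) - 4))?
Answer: 396 + 268*I ≈ 396.0 + 268.0*I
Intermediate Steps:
o = -2 (o = 2 - 4 = -2)
D(h, X) = 17/6 (D(h, X) = 3 - 1/6 = 3 - 1*⅙ = 3 - ⅙ = 17/6)
u(k) = 2*I (u(k) = √(k + (-k - 4)) = √(k + (-4 - k)) = √(-4) = 2*I)
Y(p) = -2 - 2*I
128 + Y(D(-3, -2))*(-134) = 128 + (-2 - 2*I)*(-134) = 128 + (268 + 268*I) = 396 + 268*I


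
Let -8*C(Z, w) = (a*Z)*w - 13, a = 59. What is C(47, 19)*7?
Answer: -184359/4 ≈ -46090.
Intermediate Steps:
C(Z, w) = 13/8 - 59*Z*w/8 (C(Z, w) = -((59*Z)*w - 13)/8 = -(59*Z*w - 13)/8 = -(-13 + 59*Z*w)/8 = 13/8 - 59*Z*w/8)
C(47, 19)*7 = (13/8 - 59/8*47*19)*7 = (13/8 - 52687/8)*7 = -26337/4*7 = -184359/4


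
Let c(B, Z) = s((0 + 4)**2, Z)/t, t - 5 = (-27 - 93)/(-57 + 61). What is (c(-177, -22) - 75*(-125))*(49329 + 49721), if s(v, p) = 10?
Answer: 928554130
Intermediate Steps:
t = -25 (t = 5 + (-27 - 93)/(-57 + 61) = 5 - 120/4 = 5 - 120*1/4 = 5 - 30 = -25)
c(B, Z) = -2/5 (c(B, Z) = 10/(-25) = 10*(-1/25) = -2/5)
(c(-177, -22) - 75*(-125))*(49329 + 49721) = (-2/5 - 75*(-125))*(49329 + 49721) = (-2/5 + 9375)*99050 = (46873/5)*99050 = 928554130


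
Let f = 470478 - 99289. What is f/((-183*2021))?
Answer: -371189/369843 ≈ -1.0036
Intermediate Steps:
f = 371189
f/((-183*2021)) = 371189/((-183*2021)) = 371189/(-369843) = 371189*(-1/369843) = -371189/369843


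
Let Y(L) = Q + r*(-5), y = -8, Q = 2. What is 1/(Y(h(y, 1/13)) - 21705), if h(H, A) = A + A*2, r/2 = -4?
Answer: -1/21663 ≈ -4.6162e-5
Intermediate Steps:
r = -8 (r = 2*(-4) = -8)
h(H, A) = 3*A (h(H, A) = A + 2*A = 3*A)
Y(L) = 42 (Y(L) = 2 - 8*(-5) = 2 + 40 = 42)
1/(Y(h(y, 1/13)) - 21705) = 1/(42 - 21705) = 1/(-21663) = -1/21663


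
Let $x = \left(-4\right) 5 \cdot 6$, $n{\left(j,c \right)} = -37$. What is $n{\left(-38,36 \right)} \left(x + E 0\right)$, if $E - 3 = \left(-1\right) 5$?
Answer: $4440$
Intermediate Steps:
$x = -120$ ($x = \left(-20\right) 6 = -120$)
$E = -2$ ($E = 3 - 5 = -2$)
$n{\left(-38,36 \right)} \left(x + E 0\right) = - 37 \left(-120 - 0\right) = - 37 \left(-120 + 0\right) = \left(-37\right) \left(-120\right) = 4440$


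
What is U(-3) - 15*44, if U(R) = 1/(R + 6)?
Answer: -1979/3 ≈ -659.67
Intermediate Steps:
U(R) = 1/(6 + R)
U(-3) - 15*44 = 1/(6 - 3) - 15*44 = 1/3 - 660 = ⅓ - 660 = -1979/3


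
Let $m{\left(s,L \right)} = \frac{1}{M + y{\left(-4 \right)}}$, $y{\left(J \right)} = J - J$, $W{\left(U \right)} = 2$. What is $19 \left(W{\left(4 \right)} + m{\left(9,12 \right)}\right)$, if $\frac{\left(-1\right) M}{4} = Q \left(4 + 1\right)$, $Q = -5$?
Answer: $\frac{3819}{100} \approx 38.19$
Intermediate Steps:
$M = 100$ ($M = - 4 \left(- 5 \left(4 + 1\right)\right) = - 4 \left(\left(-5\right) 5\right) = \left(-4\right) \left(-25\right) = 100$)
$y{\left(J \right)} = 0$
$m{\left(s,L \right)} = \frac{1}{100}$ ($m{\left(s,L \right)} = \frac{1}{100 + 0} = \frac{1}{100}$)
$19 \left(W{\left(4 \right)} + m{\left(9,12 \right)}\right) = 19 \left(2 + \frac{1}{100}\right) = 19 \cdot \frac{201}{100} = \frac{3819}{100}$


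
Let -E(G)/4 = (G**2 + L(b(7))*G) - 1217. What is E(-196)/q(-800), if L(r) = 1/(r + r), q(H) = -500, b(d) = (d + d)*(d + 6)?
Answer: 96716/325 ≈ 297.59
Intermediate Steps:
b(d) = 2*d*(6 + d) (b(d) = (2*d)*(6 + d) = 2*d*(6 + d))
L(r) = 1/(2*r)
E(G) = 4868 - 4*G**2 - G/91 (E(G) = -4*((G**2 + (1/(2*((2*7*(6 + 7)))))*G) - 1217) = -4*((G**2 + (1/(2*((2*7*13))))*G) - 1217) = -4*((G**2 + ((1/2)/182)*G) - 1217) = -4*((G**2 + ((1/2)*(1/182))*G) - 1217) = -4*((G**2 + G/364) - 1217) = -4*(-1217 + G**2 + G/364) = 4868 - 4*G**2 - G/91)
E(-196)/q(-800) = (4868 - 4*(-196)**2 - 1/91*(-196))/(-500) = (4868 - 4*38416 + 28/13)*(-1/500) = (4868 - 153664 + 28/13)*(-1/500) = -1934320/13*(-1/500) = 96716/325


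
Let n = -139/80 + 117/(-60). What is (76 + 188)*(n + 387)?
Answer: 202389/2 ≈ 1.0119e+5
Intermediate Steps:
n = -59/16 (n = -139*1/80 + 117*(-1/60) = -139/80 - 39/20 = -59/16 ≈ -3.6875)
(76 + 188)*(n + 387) = (76 + 188)*(-59/16 + 387) = 264*(6133/16) = 202389/2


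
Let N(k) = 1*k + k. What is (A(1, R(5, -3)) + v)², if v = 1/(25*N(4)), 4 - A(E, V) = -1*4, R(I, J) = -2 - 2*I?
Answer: 2563201/40000 ≈ 64.080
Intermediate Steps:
N(k) = 2*k (N(k) = k + k = 2*k)
A(E, V) = 8 (A(E, V) = 4 - (-1)*4 = 4 - 1*(-4) = 4 + 4 = 8)
v = 1/200 (v = 1/(25*((2*4))) = (1/25)/8 = (1/25)*(⅛) = 1/200 ≈ 0.0050000)
(A(1, R(5, -3)) + v)² = (8 + 1/200)² = (1601/200)² = 2563201/40000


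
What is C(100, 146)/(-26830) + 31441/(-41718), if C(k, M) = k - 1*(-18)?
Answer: -424242377/559646970 ≈ -0.75805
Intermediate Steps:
C(k, M) = 18 + k (C(k, M) = k + 18 = 18 + k)
C(100, 146)/(-26830) + 31441/(-41718) = (18 + 100)/(-26830) + 31441/(-41718) = 118*(-1/26830) + 31441*(-1/41718) = -59/13415 - 31441/41718 = -424242377/559646970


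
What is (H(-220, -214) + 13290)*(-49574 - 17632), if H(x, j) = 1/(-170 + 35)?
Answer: -40192525898/45 ≈ -8.9317e+8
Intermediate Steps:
H(x, j) = -1/135 (H(x, j) = 1/(-135) = -1/135)
(H(-220, -214) + 13290)*(-49574 - 17632) = (-1/135 + 13290)*(-49574 - 17632) = (1794149/135)*(-67206) = -40192525898/45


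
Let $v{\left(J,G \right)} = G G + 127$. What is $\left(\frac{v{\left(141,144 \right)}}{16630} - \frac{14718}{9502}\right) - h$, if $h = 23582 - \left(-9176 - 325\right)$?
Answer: $- \frac{2613882307847}{79009130} \approx -33083.0$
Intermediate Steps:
$v{\left(J,G \right)} = 127 + G^{2}$ ($v{\left(J,G \right)} = G^{2} + 127 = 127 + G^{2}$)
$h = 33083$ ($h = 23582 - -9501 = 23582 + 9501 = 33083$)
$\left(\frac{v{\left(141,144 \right)}}{16630} - \frac{14718}{9502}\right) - h = \left(\frac{127 + 144^{2}}{16630} - \frac{14718}{9502}\right) - 33083 = \left(\left(127 + 20736\right) \frac{1}{16630} - \frac{7359}{4751}\right) - 33083 = \left(20863 \cdot \frac{1}{16630} - \frac{7359}{4751}\right) - 33083 = \left(\frac{20863}{16630} - \frac{7359}{4751}\right) - 33083 = - \frac{23260057}{79009130} - 33083 = - \frac{2613882307847}{79009130}$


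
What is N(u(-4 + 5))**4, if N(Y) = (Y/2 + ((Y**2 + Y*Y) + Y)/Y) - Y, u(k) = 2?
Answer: 256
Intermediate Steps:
N(Y) = -Y/2 + (Y + 2*Y**2)/Y (N(Y) = (Y*(1/2) + ((Y**2 + Y**2) + Y)/Y) - Y = (Y/2 + (2*Y**2 + Y)/Y) - Y = (Y/2 + (Y + 2*Y**2)/Y) - Y = -Y/2 + (Y + 2*Y**2)/Y)
N(u(-4 + 5))**4 = (1 + (3/2)*2)**4 = (1 + 3)**4 = 4**4 = 256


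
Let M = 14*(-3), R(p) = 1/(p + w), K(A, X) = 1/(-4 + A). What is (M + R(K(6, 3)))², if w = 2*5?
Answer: 774400/441 ≈ 1756.0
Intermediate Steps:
w = 10
R(p) = 1/(10 + p) (R(p) = 1/(p + 10) = 1/(10 + p))
M = -42
(M + R(K(6, 3)))² = (-42 + 1/(10 + 1/(-4 + 6)))² = (-42 + 1/(10 + 1/2))² = (-42 + 1/(10 + ½))² = (-42 + 1/(21/2))² = (-42 + 2/21)² = (-880/21)² = 774400/441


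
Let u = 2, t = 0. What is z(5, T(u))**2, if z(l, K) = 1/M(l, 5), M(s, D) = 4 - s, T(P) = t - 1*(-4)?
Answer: 1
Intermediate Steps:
T(P) = 4 (T(P) = 0 - 1*(-4) = 0 + 4 = 4)
z(l, K) = 1/(4 - l)
z(5, T(u))**2 = (-1/(-4 + 5))**2 = (-1/1)**2 = (-1*1)**2 = (-1)**2 = 1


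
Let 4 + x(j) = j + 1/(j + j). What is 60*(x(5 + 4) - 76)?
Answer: -12770/3 ≈ -4256.7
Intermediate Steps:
x(j) = -4 + j + 1/(2*j) (x(j) = -4 + (j + 1/(j + j)) = -4 + (j + 1/(2*j)) = -4 + j + 1/(2*j))
60*(x(5 + 4) - 76) = 60*((-4 + (5 + 4) + 1/(2*(5 + 4))) - 76) = 60*((-4 + 9 + (½)/9) - 76) = 60*((-4 + 9 + (½)*(⅑)) - 76) = 60*((-4 + 9 + 1/18) - 76) = 60*(91/18 - 76) = 60*(-1277/18) = -12770/3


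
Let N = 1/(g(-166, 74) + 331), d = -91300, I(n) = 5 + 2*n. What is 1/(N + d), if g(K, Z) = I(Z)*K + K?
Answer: -25233/2303772901 ≈ -1.0953e-5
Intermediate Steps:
g(K, Z) = K + K*(5 + 2*Z) (g(K, Z) = (5 + 2*Z)*K + K = K*(5 + 2*Z) + K = K + K*(5 + 2*Z))
N = -1/25233 (N = 1/(2*(-166)*(3 + 74) + 331) = 1/(2*(-166)*77 + 331) = 1/(-25564 + 331) = 1/(-25233) = -1/25233 ≈ -3.9631e-5)
1/(N + d) = 1/(-1/25233 - 91300) = 1/(-2303772901/25233) = -25233/2303772901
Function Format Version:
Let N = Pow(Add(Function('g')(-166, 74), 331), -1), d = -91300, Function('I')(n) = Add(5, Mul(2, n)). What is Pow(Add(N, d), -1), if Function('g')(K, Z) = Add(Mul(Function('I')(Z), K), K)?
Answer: Rational(-25233, 2303772901) ≈ -1.0953e-5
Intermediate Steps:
Function('g')(K, Z) = Add(K, Mul(K, Add(5, Mul(2, Z)))) (Function('g')(K, Z) = Add(Mul(Add(5, Mul(2, Z)), K), K) = Add(Mul(K, Add(5, Mul(2, Z))), K) = Add(K, Mul(K, Add(5, Mul(2, Z)))))
N = Rational(-1, 25233) (N = Pow(Add(Mul(2, -166, Add(3, 74)), 331), -1) = Pow(Add(Mul(2, -166, 77), 331), -1) = Pow(Add(-25564, 331), -1) = Pow(-25233, -1) = Rational(-1, 25233) ≈ -3.9631e-5)
Pow(Add(N, d), -1) = Pow(Add(Rational(-1, 25233), -91300), -1) = Pow(Rational(-2303772901, 25233), -1) = Rational(-25233, 2303772901)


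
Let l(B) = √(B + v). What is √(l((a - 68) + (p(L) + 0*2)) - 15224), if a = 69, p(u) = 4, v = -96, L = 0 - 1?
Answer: √(-15224 + I*√91) ≈ 0.0387 + 123.39*I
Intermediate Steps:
L = -1
l(B) = √(-96 + B) (l(B) = √(B - 96) = √(-96 + B))
√(l((a - 68) + (p(L) + 0*2)) - 15224) = √(√(-96 + ((69 - 68) + (4 + 0*2))) - 15224) = √(√(-96 + (1 + (4 + 0))) - 15224) = √(√(-96 + (1 + 4)) - 15224) = √(√(-96 + 5) - 15224) = √(√(-91) - 15224) = √(I*√91 - 15224) = √(-15224 + I*√91)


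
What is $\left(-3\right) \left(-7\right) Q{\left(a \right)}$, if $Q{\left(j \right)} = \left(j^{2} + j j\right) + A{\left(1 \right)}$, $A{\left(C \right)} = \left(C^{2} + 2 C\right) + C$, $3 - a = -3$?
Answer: $1596$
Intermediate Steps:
$a = 6$ ($a = 3 - -3 = 3 + 3 = 6$)
$A{\left(C \right)} = C^{2} + 3 C$
$Q{\left(j \right)} = 4 + 2 j^{2}$ ($Q{\left(j \right)} = \left(j^{2} + j j\right) + 1 \left(3 + 1\right) = \left(j^{2} + j^{2}\right) + 1 \cdot 4 = 2 j^{2} + 4 = 4 + 2 j^{2}$)
$\left(-3\right) \left(-7\right) Q{\left(a \right)} = \left(-3\right) \left(-7\right) \left(4 + 2 \cdot 6^{2}\right) = 21 \left(4 + 2 \cdot 36\right) = 21 \left(4 + 72\right) = 21 \cdot 76 = 1596$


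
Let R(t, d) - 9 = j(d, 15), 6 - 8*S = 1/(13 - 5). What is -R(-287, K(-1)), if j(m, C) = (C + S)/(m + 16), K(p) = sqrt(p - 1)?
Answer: (-576*sqrt(2) + 10223*I)/(64*(sqrt(2) - 16*I)) ≈ -9.9758 + 0.086247*I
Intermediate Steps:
S = 47/64 (S = 3/4 - 1/(8*(13 - 5)) = 3/4 - 1/8/8 = 3/4 - 1/8*1/8 = 3/4 - 1/64 = 47/64 ≈ 0.73438)
K(p) = sqrt(-1 + p)
j(m, C) = (47/64 + C)/(16 + m) (j(m, C) = (C + 47/64)/(m + 16) = (47/64 + C)/(16 + m))
R(t, d) = 9 + 1007/(64*(16 + d)) (R(t, d) = 9 + (47/64 + 15)/(16 + d) = 9 + (1007/64)/(16 + d) = 9 + 1007/(64*(16 + d)))
-R(-287, K(-1)) = -(10223 + 576*sqrt(-1 - 1))/(64*(16 + sqrt(-1 - 1))) = -(10223 + 576*sqrt(-2))/(64*(16 + sqrt(-2))) = -(10223 + 576*(I*sqrt(2)))/(64*(16 + I*sqrt(2))) = -(10223 + 576*I*sqrt(2))/(64*(16 + I*sqrt(2)))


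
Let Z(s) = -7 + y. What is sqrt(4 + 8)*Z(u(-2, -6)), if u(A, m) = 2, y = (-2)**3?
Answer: -30*sqrt(3) ≈ -51.962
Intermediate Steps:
y = -8
Z(s) = -15 (Z(s) = -7 - 8 = -15)
sqrt(4 + 8)*Z(u(-2, -6)) = sqrt(4 + 8)*(-15) = sqrt(12)*(-15) = (2*sqrt(3))*(-15) = -30*sqrt(3)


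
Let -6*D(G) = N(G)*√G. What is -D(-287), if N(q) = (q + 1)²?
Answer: 40898*I*√287/3 ≈ 2.3095e+5*I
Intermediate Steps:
N(q) = (1 + q)²
D(G) = -√G*(1 + G)²/6 (D(G) = -(1 + G)²*√G/6 = -√G*(1 + G)²/6)
-D(-287) = -(-1)*√(-287)*(1 - 287)²/6 = -(-1)*I*√287*(-286)²/6 = -(-1)*I*√287*81796/6 = -(-40898)*I*√287/3 = 40898*I*√287/3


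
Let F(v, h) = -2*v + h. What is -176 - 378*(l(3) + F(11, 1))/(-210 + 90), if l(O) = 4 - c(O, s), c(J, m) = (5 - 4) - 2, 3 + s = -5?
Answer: -1132/5 ≈ -226.40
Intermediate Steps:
s = -8 (s = -3 - 5 = -8)
c(J, m) = -1 (c(J, m) = 1 - 2 = -1)
l(O) = 5 (l(O) = 4 - 1*(-1) = 4 + 1 = 5)
F(v, h) = h - 2*v
-176 - 378*(l(3) + F(11, 1))/(-210 + 90) = -176 - 378*(5 + (1 - 2*11))/(-210 + 90) = -176 - 378*(5 + (1 - 22))/(-120) = -176 - 378*(5 - 21)*(-1)/120 = -176 - (-6048)*(-1)/120 = -176 - 378*2/15 = -176 - 252/5 = -1132/5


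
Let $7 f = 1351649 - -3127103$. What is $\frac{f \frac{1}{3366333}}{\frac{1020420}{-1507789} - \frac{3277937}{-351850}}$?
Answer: $\frac{2376047623813556800}{108004815366892342983} \approx 0.021999$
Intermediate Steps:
$f = \frac{4478752}{7}$ ($f = \frac{1351649 - -3127103}{7} = \frac{1351649 + 3127103}{7} = \frac{1}{7} \cdot 4478752 = \frac{4478752}{7} \approx 6.3982 \cdot 10^{5}$)
$\frac{f \frac{1}{3366333}}{\frac{1020420}{-1507789} - \frac{3277937}{-351850}} = \frac{\frac{4478752}{7} \cdot \frac{1}{3366333}}{\frac{1020420}{-1507789} - \frac{3277937}{-351850}} = \frac{\frac{4478752}{7} \cdot \frac{1}{3366333}}{1020420 \left(- \frac{1}{1507789}\right) - - \frac{3277937}{351850}} = \frac{4478752}{23564331 \left(- \frac{1020420}{1507789} + \frac{3277937}{351850}\right)} = \frac{4478752}{23564331 \cdot \frac{4583402574293}{530515559650}} = \frac{4478752}{23564331} \cdot \frac{530515559650}{4583402574293} = \frac{2376047623813556800}{108004815366892342983}$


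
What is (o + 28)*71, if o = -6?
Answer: 1562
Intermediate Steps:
(o + 28)*71 = (-6 + 28)*71 = 22*71 = 1562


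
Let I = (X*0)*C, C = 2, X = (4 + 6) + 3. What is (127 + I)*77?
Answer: 9779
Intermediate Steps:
X = 13 (X = 10 + 3 = 13)
I = 0 (I = (13*0)*2 = 0*2 = 0)
(127 + I)*77 = (127 + 0)*77 = 127*77 = 9779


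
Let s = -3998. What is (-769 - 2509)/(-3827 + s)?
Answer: 3278/7825 ≈ 0.41891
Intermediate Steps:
(-769 - 2509)/(-3827 + s) = (-769 - 2509)/(-3827 - 3998) = -3278/(-7825) = -3278*(-1/7825) = 3278/7825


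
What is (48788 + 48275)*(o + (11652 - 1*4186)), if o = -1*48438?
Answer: -3976865236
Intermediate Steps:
o = -48438
(48788 + 48275)*(o + (11652 - 1*4186)) = (48788 + 48275)*(-48438 + (11652 - 1*4186)) = 97063*(-48438 + (11652 - 4186)) = 97063*(-48438 + 7466) = 97063*(-40972) = -3976865236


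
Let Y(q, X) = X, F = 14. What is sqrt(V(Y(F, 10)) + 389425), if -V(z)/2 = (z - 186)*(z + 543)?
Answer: sqrt(584081) ≈ 764.25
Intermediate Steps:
V(z) = -2*(-186 + z)*(543 + z) (V(z) = -2*(z - 186)*(z + 543) = -2*(-186 + z)*(543 + z))
sqrt(V(Y(F, 10)) + 389425) = sqrt((201996 - 714*10 - 2*10**2) + 389425) = sqrt((201996 - 7140 - 2*100) + 389425) = sqrt((201996 - 7140 - 200) + 389425) = sqrt(194656 + 389425) = sqrt(584081)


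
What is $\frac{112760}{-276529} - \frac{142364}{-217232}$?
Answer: $\frac{3718173559}{15017736932} \approx 0.24759$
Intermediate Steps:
$\frac{112760}{-276529} - \frac{142364}{-217232} = 112760 \left(- \frac{1}{276529}\right) - - \frac{35591}{54308} = - \frac{112760}{276529} + \frac{35591}{54308} = \frac{3718173559}{15017736932}$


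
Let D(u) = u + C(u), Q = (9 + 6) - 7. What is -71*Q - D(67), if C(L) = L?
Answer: -702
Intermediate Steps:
Q = 8 (Q = 15 - 7 = 8)
D(u) = 2*u (D(u) = u + u = 2*u)
-71*Q - D(67) = -71*8 - 2*67 = -568 - 1*134 = -568 - 134 = -702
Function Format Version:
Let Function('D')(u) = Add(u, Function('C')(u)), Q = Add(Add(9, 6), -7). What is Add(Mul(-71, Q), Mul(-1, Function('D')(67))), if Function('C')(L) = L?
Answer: -702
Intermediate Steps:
Q = 8 (Q = Add(15, -7) = 8)
Function('D')(u) = Mul(2, u) (Function('D')(u) = Add(u, u) = Mul(2, u))
Add(Mul(-71, Q), Mul(-1, Function('D')(67))) = Add(Mul(-71, 8), Mul(-1, Mul(2, 67))) = Add(-568, Mul(-1, 134)) = Add(-568, -134) = -702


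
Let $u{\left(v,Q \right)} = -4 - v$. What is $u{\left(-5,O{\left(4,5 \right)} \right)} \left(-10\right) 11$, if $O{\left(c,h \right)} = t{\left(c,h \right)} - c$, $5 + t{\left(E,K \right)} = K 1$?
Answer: $-110$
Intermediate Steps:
$t{\left(E,K \right)} = -5 + K$ ($t{\left(E,K \right)} = -5 + K 1 = -5 + K$)
$O{\left(c,h \right)} = -5 + h - c$ ($O{\left(c,h \right)} = \left(-5 + h\right) - c = -5 + h - c$)
$u{\left(-5,O{\left(4,5 \right)} \right)} \left(-10\right) 11 = \left(-4 - -5\right) \left(-10\right) 11 = \left(-4 + 5\right) \left(-10\right) 11 = 1 \left(-10\right) 11 = \left(-10\right) 11 = -110$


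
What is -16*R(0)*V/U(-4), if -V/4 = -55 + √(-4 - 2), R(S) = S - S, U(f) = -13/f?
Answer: 0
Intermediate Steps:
R(S) = 0
V = 220 - 4*I*√6 (V = -4*(-55 + √(-4 - 2)) = -4*(-55 + √(-6)) = -4*(-55 + I*√6) = 220 - 4*I*√6 ≈ 220.0 - 9.798*I)
-16*R(0)*V/U(-4) = -16*0*(220 - 4*I*√6)/((-13/(-4))) = -0/((-13*(-¼))) = -0/13/4 = -0*4/13 = -16*0 = 0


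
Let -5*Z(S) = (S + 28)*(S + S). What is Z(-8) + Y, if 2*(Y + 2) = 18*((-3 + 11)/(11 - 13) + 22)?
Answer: 224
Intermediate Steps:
Y = 160 (Y = -2 + (18*((-3 + 11)/(11 - 13) + 22))/2 = -2 + (18*(8/(-2) + 22))/2 = -2 + (18*(8*(-½) + 22))/2 = -2 + (18*(-4 + 22))/2 = -2 + (18*18)/2 = -2 + (½)*324 = -2 + 162 = 160)
Z(S) = -2*S*(28 + S)/5 (Z(S) = -(S + 28)*(S + S)/5 = -(28 + S)*2*S/5 = -2*S*(28 + S)/5)
Z(-8) + Y = -⅖*(-8)*(28 - 8) + 160 = -⅖*(-8)*20 + 160 = 64 + 160 = 224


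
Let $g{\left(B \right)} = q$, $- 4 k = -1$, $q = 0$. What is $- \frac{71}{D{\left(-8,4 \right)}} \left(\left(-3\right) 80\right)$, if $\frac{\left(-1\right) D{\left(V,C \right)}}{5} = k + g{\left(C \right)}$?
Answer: $-13632$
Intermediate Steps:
$k = \frac{1}{4}$ ($k = \left(- \frac{1}{4}\right) \left(-1\right) = \frac{1}{4} \approx 0.25$)
$g{\left(B \right)} = 0$
$D{\left(V,C \right)} = - \frac{5}{4}$ ($D{\left(V,C \right)} = - 5 \left(\frac{1}{4} + 0\right) = \left(-5\right) \frac{1}{4} = - \frac{5}{4}$)
$- \frac{71}{D{\left(-8,4 \right)}} \left(\left(-3\right) 80\right) = - \frac{71}{- \frac{5}{4}} \left(\left(-3\right) 80\right) = \left(-71\right) \left(- \frac{4}{5}\right) \left(-240\right) = \frac{284}{5} \left(-240\right) = -13632$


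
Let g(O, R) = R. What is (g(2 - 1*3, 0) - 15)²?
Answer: 225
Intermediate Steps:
(g(2 - 1*3, 0) - 15)² = (0 - 15)² = (-15)² = 225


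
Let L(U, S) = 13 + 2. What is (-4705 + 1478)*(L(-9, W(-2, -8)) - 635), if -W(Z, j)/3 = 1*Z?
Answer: 2000740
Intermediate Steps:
W(Z, j) = -3*Z
L(U, S) = 15
(-4705 + 1478)*(L(-9, W(-2, -8)) - 635) = (-4705 + 1478)*(15 - 635) = -3227*(-620) = 2000740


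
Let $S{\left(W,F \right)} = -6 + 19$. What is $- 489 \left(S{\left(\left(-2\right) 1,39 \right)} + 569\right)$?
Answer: $-284598$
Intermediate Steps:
$S{\left(W,F \right)} = 13$
$- 489 \left(S{\left(\left(-2\right) 1,39 \right)} + 569\right) = - 489 \left(13 + 569\right) = \left(-489\right) 582 = -284598$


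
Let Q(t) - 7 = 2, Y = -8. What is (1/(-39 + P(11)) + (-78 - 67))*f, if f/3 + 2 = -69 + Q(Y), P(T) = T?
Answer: 377673/14 ≈ 26977.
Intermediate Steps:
Q(t) = 9 (Q(t) = 7 + 2 = 9)
f = -186 (f = -6 + 3*(-69 + 9) = -6 + 3*(-60) = -6 - 180 = -186)
(1/(-39 + P(11)) + (-78 - 67))*f = (1/(-39 + 11) + (-78 - 67))*(-186) = (1/(-28) - 145)*(-186) = (-1/28 - 145)*(-186) = -4061/28*(-186) = 377673/14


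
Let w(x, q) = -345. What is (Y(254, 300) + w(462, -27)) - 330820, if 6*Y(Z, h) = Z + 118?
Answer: -331103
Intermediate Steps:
Y(Z, h) = 59/3 + Z/6 (Y(Z, h) = (Z + 118)/6 = (118 + Z)/6 = 59/3 + Z/6)
(Y(254, 300) + w(462, -27)) - 330820 = ((59/3 + (1/6)*254) - 345) - 330820 = ((59/3 + 127/3) - 345) - 330820 = (62 - 345) - 330820 = -283 - 330820 = -331103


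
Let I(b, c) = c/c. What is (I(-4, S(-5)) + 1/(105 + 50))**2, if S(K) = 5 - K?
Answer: 24336/24025 ≈ 1.0129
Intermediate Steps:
I(b, c) = 1
(I(-4, S(-5)) + 1/(105 + 50))**2 = (1 + 1/(105 + 50))**2 = (1 + 1/155)**2 = (156/155)**2 = 24336/24025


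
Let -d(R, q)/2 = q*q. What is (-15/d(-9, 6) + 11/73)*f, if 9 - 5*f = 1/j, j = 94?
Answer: 106301/164688 ≈ 0.64547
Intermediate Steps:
d(R, q) = -2*q² (d(R, q) = -2*q*q = -2*q²)
f = 169/94 (f = 9/5 - ⅕/94 = 9/5 - ⅕*1/94 = 9/5 - 1/470 = 169/94 ≈ 1.7979)
(-15/d(-9, 6) + 11/73)*f = (-15/((-2*6²)) + 11/73)*(169/94) = (-15/((-2*36)) + 11*(1/73))*(169/94) = (-15/(-72) + 11/73)*(169/94) = (-15*(-1/72) + 11/73)*(169/94) = (5/24 + 11/73)*(169/94) = (629/1752)*(169/94) = 106301/164688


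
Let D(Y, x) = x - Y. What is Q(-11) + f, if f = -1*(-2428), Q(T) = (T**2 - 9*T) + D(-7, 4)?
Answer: 2659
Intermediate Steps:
Q(T) = 11 + T**2 - 9*T (Q(T) = (T**2 - 9*T) + (4 - 1*(-7)) = (T**2 - 9*T) + (4 + 7) = (T**2 - 9*T) + 11 = 11 + T**2 - 9*T)
f = 2428
Q(-11) + f = (11 + (-11)**2 - 9*(-11)) + 2428 = (11 + 121 + 99) + 2428 = 231 + 2428 = 2659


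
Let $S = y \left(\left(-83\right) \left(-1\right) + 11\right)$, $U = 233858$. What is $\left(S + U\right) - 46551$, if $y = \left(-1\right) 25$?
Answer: $184957$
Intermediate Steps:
$y = -25$
$S = -2350$ ($S = - 25 \left(\left(-83\right) \left(-1\right) + 11\right) = - 25 \left(83 + 11\right) = \left(-25\right) 94 = -2350$)
$\left(S + U\right) - 46551 = \left(-2350 + 233858\right) - 46551 = 231508 - 46551 = 184957$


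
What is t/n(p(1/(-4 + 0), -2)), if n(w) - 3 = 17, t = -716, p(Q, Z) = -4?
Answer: -179/5 ≈ -35.800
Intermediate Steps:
n(w) = 20 (n(w) = 3 + 17 = 20)
t/n(p(1/(-4 + 0), -2)) = -716/20 = -716*1/20 = -179/5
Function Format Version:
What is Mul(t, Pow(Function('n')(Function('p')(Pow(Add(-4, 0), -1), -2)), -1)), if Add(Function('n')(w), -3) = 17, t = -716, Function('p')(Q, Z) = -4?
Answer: Rational(-179, 5) ≈ -35.800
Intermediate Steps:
Function('n')(w) = 20 (Function('n')(w) = Add(3, 17) = 20)
Mul(t, Pow(Function('n')(Function('p')(Pow(Add(-4, 0), -1), -2)), -1)) = Mul(-716, Pow(20, -1)) = Mul(-716, Rational(1, 20)) = Rational(-179, 5)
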